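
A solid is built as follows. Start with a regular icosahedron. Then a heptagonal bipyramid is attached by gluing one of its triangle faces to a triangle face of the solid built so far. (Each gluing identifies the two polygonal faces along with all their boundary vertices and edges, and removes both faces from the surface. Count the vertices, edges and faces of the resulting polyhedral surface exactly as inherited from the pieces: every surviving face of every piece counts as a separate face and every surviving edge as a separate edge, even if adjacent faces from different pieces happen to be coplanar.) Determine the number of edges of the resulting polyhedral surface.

48

A regular icosahedron: V=12, E=30, F=20.
Attach a heptagonal bipyramid (V=9, E=21, F=14) along a 3-gon: merge 3 vertices and 3 edges, delete both glued faces → V=18, E=48, F=32.
Check: V − E + F = 18 − 48 + 32 = 2.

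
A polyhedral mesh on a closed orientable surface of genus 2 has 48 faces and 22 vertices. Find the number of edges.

For a closed orientable surface of genus 2, χ = 2 − 2·2 = -2.
E = V + F − (-2) = 22 + 48 − (-2) = 72.

72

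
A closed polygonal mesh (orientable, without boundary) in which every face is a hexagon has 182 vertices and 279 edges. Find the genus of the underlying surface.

Every face is a hexagon and each edge borders two faces, so 6F = 2·279, giving F = 93.
χ = V − E + F = 182 − 279 + 93 = -4.
For a closed orientable surface χ = 2 − 2g, so g = (2 − (-4))/2 = 3.

3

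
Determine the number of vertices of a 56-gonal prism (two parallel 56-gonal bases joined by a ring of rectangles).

112

A prism on an n-gon has two n-gon bases and n rectangular sides: V = 2·56 = 112, E = 3·56 = 168, F = 56 + 2 = 58.
Check: V − E + F = 112 − 168 + 58 = 2.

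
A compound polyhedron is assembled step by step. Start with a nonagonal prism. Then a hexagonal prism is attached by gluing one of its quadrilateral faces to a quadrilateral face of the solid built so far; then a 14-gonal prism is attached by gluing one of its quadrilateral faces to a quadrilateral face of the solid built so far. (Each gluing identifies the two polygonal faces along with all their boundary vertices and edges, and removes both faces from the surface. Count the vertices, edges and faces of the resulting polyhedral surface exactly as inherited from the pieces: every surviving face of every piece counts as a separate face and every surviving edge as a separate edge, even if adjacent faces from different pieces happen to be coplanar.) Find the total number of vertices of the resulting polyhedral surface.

A nonagonal prism: V=18, E=27, F=11.
Attach a hexagonal prism (V=12, E=18, F=8) along a 4-gon: merge 4 vertices and 4 edges, delete both glued faces → V=26, E=41, F=17.
Attach a 14-gonal prism (V=28, E=42, F=16) along a 4-gon: merge 4 vertices and 4 edges, delete both glued faces → V=50, E=79, F=31.
Check: V − E + F = 50 − 79 + 31 = 2.

50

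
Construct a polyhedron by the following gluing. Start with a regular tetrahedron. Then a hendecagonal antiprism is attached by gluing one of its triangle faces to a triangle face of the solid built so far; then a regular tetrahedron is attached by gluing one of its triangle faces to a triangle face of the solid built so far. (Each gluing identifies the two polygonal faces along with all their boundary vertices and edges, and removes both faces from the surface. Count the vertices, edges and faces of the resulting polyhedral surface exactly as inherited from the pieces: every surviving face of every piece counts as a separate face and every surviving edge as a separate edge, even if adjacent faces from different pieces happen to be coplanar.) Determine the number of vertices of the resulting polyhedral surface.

24

A regular tetrahedron: V=4, E=6, F=4.
Attach a hendecagonal antiprism (V=22, E=44, F=24) along a 3-gon: merge 3 vertices and 3 edges, delete both glued faces → V=23, E=47, F=26.
Attach a regular tetrahedron (V=4, E=6, F=4) along a 3-gon: merge 3 vertices and 3 edges, delete both glued faces → V=24, E=50, F=28.
Check: V − E + F = 24 − 50 + 28 = 2.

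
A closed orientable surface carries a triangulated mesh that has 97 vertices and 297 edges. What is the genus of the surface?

Every face is a triangle and each edge borders two faces, so 3F = 2·297, giving F = 198.
χ = V − E + F = 97 − 297 + 198 = -2.
For a closed orientable surface χ = 2 − 2g, so g = (2 − (-2))/2 = 2.

2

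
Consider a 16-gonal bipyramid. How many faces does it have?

A bipyramid over an n-gon has 2n triangular faces and n + 2 vertices: V = 16 + 2 = 18, E = 3·16 = 48, F = 2·16 = 32.
Check: V − E + F = 18 − 48 + 32 = 2.

32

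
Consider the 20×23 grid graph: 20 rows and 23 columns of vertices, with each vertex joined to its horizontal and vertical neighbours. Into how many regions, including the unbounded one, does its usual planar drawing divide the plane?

The grid has V = 20·23 = 460 vertices and E = 20·22 + 23·19 = 877 edges.
F = 2 − V + E = 2 − 460 + 877 = 419.

419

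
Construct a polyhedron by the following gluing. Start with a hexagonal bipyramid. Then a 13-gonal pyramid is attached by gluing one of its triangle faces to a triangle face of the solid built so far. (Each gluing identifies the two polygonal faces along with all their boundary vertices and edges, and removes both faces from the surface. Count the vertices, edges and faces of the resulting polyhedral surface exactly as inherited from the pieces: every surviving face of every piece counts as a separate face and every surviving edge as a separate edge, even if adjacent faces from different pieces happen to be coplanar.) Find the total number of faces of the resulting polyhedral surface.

A hexagonal bipyramid: V=8, E=18, F=12.
Attach a 13-gonal pyramid (V=14, E=26, F=14) along a 3-gon: merge 3 vertices and 3 edges, delete both glued faces → V=19, E=41, F=24.
Check: V − E + F = 19 − 41 + 24 = 2.

24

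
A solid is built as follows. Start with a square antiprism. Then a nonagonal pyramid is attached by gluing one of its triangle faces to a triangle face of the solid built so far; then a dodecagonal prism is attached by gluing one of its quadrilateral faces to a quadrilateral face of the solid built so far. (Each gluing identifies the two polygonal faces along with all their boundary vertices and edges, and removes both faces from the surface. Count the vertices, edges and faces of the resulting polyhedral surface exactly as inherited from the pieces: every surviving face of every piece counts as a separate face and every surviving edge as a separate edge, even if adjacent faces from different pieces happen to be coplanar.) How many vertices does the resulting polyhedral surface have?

A square antiprism: V=8, E=16, F=10.
Attach a nonagonal pyramid (V=10, E=18, F=10) along a 3-gon: merge 3 vertices and 3 edges, delete both glued faces → V=15, E=31, F=18.
Attach a dodecagonal prism (V=24, E=36, F=14) along a 4-gon: merge 4 vertices and 4 edges, delete both glued faces → V=35, E=63, F=30.
Check: V − E + F = 35 − 63 + 30 = 2.

35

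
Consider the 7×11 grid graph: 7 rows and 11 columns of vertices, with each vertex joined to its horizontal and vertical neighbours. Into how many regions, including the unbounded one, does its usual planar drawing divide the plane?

61

The grid has V = 7·11 = 77 vertices and E = 7·10 + 11·6 = 136 edges.
F = 2 − V + E = 2 − 77 + 136 = 61.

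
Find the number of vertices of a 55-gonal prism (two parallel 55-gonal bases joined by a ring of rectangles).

110

A prism on an n-gon has two n-gon bases and n rectangular sides: V = 2·55 = 110, E = 3·55 = 165, F = 55 + 2 = 57.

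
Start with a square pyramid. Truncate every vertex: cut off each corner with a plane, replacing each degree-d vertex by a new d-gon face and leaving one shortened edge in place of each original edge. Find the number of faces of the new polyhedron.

The base solid has V = 5, E = 8, F = 5.
Truncation replaces each original edge-end by a new vertex, so V′ = 2E = 16.
Each original edge survives, and each old vertex of degree d contributes d new edges; summing degrees gives Σd = 2E, so E′ = E + 2E = 3E = 24.
Each original face survives and each original vertex becomes one new face: F′ = F + V = 10.

10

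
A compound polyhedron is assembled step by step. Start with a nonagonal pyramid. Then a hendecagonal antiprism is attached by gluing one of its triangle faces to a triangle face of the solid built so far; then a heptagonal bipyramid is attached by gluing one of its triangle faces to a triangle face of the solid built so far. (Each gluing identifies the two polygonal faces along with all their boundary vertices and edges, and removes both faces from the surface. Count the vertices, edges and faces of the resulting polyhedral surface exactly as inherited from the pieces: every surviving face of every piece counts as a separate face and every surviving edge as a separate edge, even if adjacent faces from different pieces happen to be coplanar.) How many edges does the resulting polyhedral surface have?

A nonagonal pyramid: V=10, E=18, F=10.
Attach a hendecagonal antiprism (V=22, E=44, F=24) along a 3-gon: merge 3 vertices and 3 edges, delete both glued faces → V=29, E=59, F=32.
Attach a heptagonal bipyramid (V=9, E=21, F=14) along a 3-gon: merge 3 vertices and 3 edges, delete both glued faces → V=35, E=77, F=44.
Check: V − E + F = 35 − 77 + 44 = 2.

77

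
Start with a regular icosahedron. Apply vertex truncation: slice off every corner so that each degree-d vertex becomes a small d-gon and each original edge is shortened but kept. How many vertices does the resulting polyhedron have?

The base solid has V = 12, E = 30, F = 20.
Truncation replaces each original edge-end by a new vertex, so V′ = 2E = 60.
Each original edge survives, and each old vertex of degree d contributes d new edges; summing degrees gives Σd = 2E, so E′ = E + 2E = 3E = 90.
Each original face survives and each original vertex becomes one new face: F′ = F + V = 32.

60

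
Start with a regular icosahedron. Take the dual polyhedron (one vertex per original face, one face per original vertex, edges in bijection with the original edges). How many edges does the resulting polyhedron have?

The base solid has V = 12, E = 30, F = 20.
The dual swaps V and F and preserves E: V′ = F = 20, E′ = E = 30, F′ = V = 12.

30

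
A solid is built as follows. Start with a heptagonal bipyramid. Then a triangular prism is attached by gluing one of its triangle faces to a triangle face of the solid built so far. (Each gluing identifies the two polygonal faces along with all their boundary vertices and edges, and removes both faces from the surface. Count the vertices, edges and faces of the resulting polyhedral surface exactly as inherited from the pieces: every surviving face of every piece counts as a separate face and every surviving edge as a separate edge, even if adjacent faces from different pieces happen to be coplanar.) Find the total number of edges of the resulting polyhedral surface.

A heptagonal bipyramid: V=9, E=21, F=14.
Attach a triangular prism (V=6, E=9, F=5) along a 3-gon: merge 3 vertices and 3 edges, delete both glued faces → V=12, E=27, F=17.
Check: V − E + F = 12 − 27 + 17 = 2.

27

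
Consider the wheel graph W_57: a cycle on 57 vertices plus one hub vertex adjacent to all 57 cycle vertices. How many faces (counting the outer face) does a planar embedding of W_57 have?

58

W_57 has V = 57 + 1 = 58 vertices and E = 2·57 = 114 edges.
By Euler's formula F = 2 − V + E = 2 − 58 + 114 = 58.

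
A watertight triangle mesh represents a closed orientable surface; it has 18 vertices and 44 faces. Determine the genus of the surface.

Every face is a triangle, so 2E = 3·44 = 132, giving E = 66.
χ = V − E + F = 18 − 66 + 44 = -4.
For a closed orientable surface χ = 2 − 2g, so g = (2 − (-4))/2 = 3.

3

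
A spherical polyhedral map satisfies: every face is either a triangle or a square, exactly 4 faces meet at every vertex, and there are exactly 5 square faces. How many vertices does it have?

11

Let x be the number of triangles; then F = 5 + x.
Edge–face incidences: 2E = 4·5 + 3·x = 20 + 3x.
Every vertex has degree 4, so 4V = 2E.
Euler: V − E + F = 2 ⇒ (2E)/4 − E + (5 + x) = 2.
Multiply by 8: 2·(2E) − 4·(2E) + 8·(5 + x) = 16, i.e. 40 + 8x − 2·(20 + 3x) = 16.
Collecting terms: 2x = 16, so x = 8.
Then 2E = 20 + 3·8 = 44, so E = 22, V = 2E/4 = 11, F = 5 + 8 = 13.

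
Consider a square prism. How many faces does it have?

A prism on an n-gon has two n-gon bases and n rectangular sides: V = 2·4 = 8, E = 3·4 = 12, F = 4 + 2 = 6.
Check: V − E + F = 8 − 12 + 6 = 2.

6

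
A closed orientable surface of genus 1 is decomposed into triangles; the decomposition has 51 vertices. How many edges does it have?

153

χ = 2 − 2·1 = 0, and every face is a triangle so 3F = 2E.
V − E + F = 0 with E = 3F/2 gives 51 − (3/2 − 1)·F = 0, so F = 102 and E = 153.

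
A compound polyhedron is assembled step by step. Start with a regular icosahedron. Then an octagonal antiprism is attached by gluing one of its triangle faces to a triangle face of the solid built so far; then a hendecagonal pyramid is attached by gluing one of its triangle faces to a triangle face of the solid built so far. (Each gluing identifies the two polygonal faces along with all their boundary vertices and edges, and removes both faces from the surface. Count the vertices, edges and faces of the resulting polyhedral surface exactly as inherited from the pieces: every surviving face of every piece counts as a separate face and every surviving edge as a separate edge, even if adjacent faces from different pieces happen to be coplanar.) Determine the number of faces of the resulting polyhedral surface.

A regular icosahedron: V=12, E=30, F=20.
Attach an octagonal antiprism (V=16, E=32, F=18) along a 3-gon: merge 3 vertices and 3 edges, delete both glued faces → V=25, E=59, F=36.
Attach a hendecagonal pyramid (V=12, E=22, F=12) along a 3-gon: merge 3 vertices and 3 edges, delete both glued faces → V=34, E=78, F=46.
Check: V − E + F = 34 − 78 + 46 = 2.

46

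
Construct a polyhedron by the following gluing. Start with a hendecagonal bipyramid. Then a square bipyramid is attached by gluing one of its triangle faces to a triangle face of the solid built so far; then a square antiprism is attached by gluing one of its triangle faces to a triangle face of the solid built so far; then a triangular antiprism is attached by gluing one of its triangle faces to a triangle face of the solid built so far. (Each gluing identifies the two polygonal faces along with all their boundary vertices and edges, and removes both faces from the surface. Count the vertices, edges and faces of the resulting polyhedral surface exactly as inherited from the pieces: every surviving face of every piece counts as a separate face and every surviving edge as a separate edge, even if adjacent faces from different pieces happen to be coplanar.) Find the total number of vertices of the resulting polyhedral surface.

24

A hendecagonal bipyramid: V=13, E=33, F=22.
Attach a square bipyramid (V=6, E=12, F=8) along a 3-gon: merge 3 vertices and 3 edges, delete both glued faces → V=16, E=42, F=28.
Attach a square antiprism (V=8, E=16, F=10) along a 3-gon: merge 3 vertices and 3 edges, delete both glued faces → V=21, E=55, F=36.
Attach a triangular antiprism (V=6, E=12, F=8) along a 3-gon: merge 3 vertices and 3 edges, delete both glued faces → V=24, E=64, F=42.
Check: V − E + F = 24 − 64 + 42 = 2.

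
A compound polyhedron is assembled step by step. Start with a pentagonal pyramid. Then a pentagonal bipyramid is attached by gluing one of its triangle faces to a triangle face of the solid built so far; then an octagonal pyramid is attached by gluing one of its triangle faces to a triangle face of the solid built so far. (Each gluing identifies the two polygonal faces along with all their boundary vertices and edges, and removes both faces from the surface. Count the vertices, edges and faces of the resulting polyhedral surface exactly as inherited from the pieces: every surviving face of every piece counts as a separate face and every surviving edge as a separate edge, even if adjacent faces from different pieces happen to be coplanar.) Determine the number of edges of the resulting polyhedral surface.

35

A pentagonal pyramid: V=6, E=10, F=6.
Attach a pentagonal bipyramid (V=7, E=15, F=10) along a 3-gon: merge 3 vertices and 3 edges, delete both glued faces → V=10, E=22, F=14.
Attach an octagonal pyramid (V=9, E=16, F=9) along a 3-gon: merge 3 vertices and 3 edges, delete both glued faces → V=16, E=35, F=21.
Check: V − E + F = 16 − 35 + 21 = 2.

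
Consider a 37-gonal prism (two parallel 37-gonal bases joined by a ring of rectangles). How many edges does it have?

A prism on an n-gon has two n-gon bases and n rectangular sides: V = 2·37 = 74, E = 3·37 = 111, F = 37 + 2 = 39.

111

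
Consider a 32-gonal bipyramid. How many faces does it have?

64

A bipyramid over an n-gon has 2n triangular faces and n + 2 vertices: V = 32 + 2 = 34, E = 3·32 = 96, F = 2·32 = 64.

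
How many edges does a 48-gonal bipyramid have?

A bipyramid over an n-gon has 2n triangular faces and n + 2 vertices: V = 48 + 2 = 50, E = 3·48 = 144, F = 2·48 = 96.
Check: V − E + F = 50 − 144 + 96 = 2.

144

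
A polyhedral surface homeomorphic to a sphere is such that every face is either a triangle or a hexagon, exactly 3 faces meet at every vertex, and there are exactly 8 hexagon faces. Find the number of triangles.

Let x be the number of triangles; then F = 8 + x.
Edge–face incidences: 2E = 6·8 + 3·x = 48 + 3x.
Every vertex has degree 3, so 3V = 2E.
Euler: V − E + F = 2 ⇒ (2E)/3 − E + (8 + x) = 2.
Multiply by 6: 2·(2E) − 3·(2E) + 6·(8 + x) = 12, i.e. 48 + 6x − (48 + 3x) = 12.
Collecting terms: 3x = 12, so x = 4.
Then 2E = 48 + 3·4 = 60, so E = 30, V = 2E/3 = 20, F = 8 + 4 = 12.

4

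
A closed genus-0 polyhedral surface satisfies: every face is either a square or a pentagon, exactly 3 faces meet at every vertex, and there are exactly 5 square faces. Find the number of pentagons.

Let x be the number of pentagons; then F = 5 + x.
Edge–face incidences: 2E = 4·5 + 5·x = 20 + 5x.
Every vertex has degree 3, so 3V = 2E.
Euler: V − E + F = 2 ⇒ (2E)/3 − E + (5 + x) = 2.
Multiply by 6: 2·(2E) − 3·(2E) + 6·(5 + x) = 12, i.e. 30 + 6x − (20 + 5x) = 12.
Collecting terms: x + 10 = 12, so x = 2.
Then 2E = 20 + 5·2 = 30, so E = 15, V = 2E/3 = 10, F = 5 + 2 = 7.

2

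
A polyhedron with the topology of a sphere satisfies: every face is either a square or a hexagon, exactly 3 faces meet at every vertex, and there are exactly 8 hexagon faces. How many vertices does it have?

24

Let x be the number of squares; then F = 8 + x.
Edge–face incidences: 2E = 6·8 + 4·x = 48 + 4x.
Every vertex has degree 3, so 3V = 2E.
Euler: V − E + F = 2 ⇒ (2E)/3 − E + (8 + x) = 2.
Multiply by 6: 2·(2E) − 3·(2E) + 6·(8 + x) = 12, i.e. 48 + 6x − (48 + 4x) = 12.
Collecting terms: 2x = 12, so x = 6.
Then 2E = 48 + 4·6 = 72, so E = 36, V = 2E/3 = 24, F = 8 + 6 = 14.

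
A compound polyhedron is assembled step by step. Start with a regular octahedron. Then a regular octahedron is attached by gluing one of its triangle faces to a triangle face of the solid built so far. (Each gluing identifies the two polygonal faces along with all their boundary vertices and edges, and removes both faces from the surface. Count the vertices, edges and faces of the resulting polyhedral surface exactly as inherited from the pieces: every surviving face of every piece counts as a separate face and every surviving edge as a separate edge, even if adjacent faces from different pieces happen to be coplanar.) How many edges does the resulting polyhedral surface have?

21

A regular octahedron: V=6, E=12, F=8.
Attach a regular octahedron (V=6, E=12, F=8) along a 3-gon: merge 3 vertices and 3 edges, delete both glued faces → V=9, E=21, F=14.
Check: V − E + F = 9 − 21 + 14 = 2.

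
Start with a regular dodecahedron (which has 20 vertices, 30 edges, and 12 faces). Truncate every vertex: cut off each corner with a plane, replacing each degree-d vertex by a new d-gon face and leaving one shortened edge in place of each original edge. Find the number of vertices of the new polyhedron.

Truncation replaces each original edge-end by a new vertex, so V′ = 2E = 60.
Each original edge survives, and each old vertex of degree d contributes d new edges; summing degrees gives Σd = 2E, so E′ = E + 2E = 3E = 90.
Each original face survives and each original vertex becomes one new face: F′ = F + V = 32.

60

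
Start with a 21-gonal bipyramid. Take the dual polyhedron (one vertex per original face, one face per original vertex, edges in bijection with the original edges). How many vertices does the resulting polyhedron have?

The base solid has V = 23, E = 63, F = 42.
The dual swaps V and F and preserves E: V′ = F = 42, E′ = E = 63, F′ = V = 23.

42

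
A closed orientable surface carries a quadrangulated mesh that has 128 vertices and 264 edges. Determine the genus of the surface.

Every face is a square and each edge borders two faces, so 4F = 2·264, giving F = 132.
χ = V − E + F = 128 − 264 + 132 = -4.
For a closed orientable surface χ = 2 − 2g, so g = (2 − (-4))/2 = 3.

3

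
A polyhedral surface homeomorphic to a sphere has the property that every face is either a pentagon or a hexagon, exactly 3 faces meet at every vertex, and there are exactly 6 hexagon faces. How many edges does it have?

48

Let x be the number of pentagons; then F = 6 + x.
Edge–face incidences: 2E = 6·6 + 5·x = 36 + 5x.
Every vertex has degree 3, so 3V = 2E.
Euler: V − E + F = 2 ⇒ (2E)/3 − E + (6 + x) = 2.
Multiply by 6: 2·(2E) − 3·(2E) + 6·(6 + x) = 12, i.e. 36 + 6x − (36 + 5x) = 12.
Collecting terms: x = 12.
Then 2E = 36 + 5·12 = 96, so E = 48, V = 2E/3 = 32, F = 6 + 12 = 18.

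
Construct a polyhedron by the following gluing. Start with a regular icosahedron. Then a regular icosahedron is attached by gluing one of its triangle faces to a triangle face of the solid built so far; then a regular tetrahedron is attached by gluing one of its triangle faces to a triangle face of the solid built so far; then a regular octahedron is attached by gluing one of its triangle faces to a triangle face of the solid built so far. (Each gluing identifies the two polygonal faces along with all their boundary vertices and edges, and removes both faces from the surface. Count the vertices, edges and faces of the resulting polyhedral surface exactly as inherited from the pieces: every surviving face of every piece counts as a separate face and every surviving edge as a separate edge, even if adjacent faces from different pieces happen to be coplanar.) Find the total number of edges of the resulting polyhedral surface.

A regular icosahedron: V=12, E=30, F=20.
Attach a regular icosahedron (V=12, E=30, F=20) along a 3-gon: merge 3 vertices and 3 edges, delete both glued faces → V=21, E=57, F=38.
Attach a regular tetrahedron (V=4, E=6, F=4) along a 3-gon: merge 3 vertices and 3 edges, delete both glued faces → V=22, E=60, F=40.
Attach a regular octahedron (V=6, E=12, F=8) along a 3-gon: merge 3 vertices and 3 edges, delete both glued faces → V=25, E=69, F=46.
Check: V − E + F = 25 − 69 + 46 = 2.

69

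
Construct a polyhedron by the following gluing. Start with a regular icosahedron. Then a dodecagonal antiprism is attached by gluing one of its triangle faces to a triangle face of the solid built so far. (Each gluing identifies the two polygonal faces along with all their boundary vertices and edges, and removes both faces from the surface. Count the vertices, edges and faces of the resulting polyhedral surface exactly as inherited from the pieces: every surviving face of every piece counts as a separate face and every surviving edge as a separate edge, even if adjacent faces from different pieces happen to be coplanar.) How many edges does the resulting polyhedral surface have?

75

A regular icosahedron: V=12, E=30, F=20.
Attach a dodecagonal antiprism (V=24, E=48, F=26) along a 3-gon: merge 3 vertices and 3 edges, delete both glued faces → V=33, E=75, F=44.
Check: V − E + F = 33 − 75 + 44 = 2.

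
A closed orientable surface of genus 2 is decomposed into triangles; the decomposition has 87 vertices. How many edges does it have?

χ = 2 − 2·2 = -2, and every face is a triangle so 3F = 2E.
V − E + F = -2 with E = 3F/2 gives 87 − (3/2 − 1)·F = -2, so F = 178 and E = 267.

267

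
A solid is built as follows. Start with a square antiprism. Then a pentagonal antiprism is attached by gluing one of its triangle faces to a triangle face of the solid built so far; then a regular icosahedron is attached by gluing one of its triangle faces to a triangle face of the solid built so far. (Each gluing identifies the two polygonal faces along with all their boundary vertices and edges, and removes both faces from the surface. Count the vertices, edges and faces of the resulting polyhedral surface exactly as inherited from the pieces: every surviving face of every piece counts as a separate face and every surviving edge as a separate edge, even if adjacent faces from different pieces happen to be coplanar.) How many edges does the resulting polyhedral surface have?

A square antiprism: V=8, E=16, F=10.
Attach a pentagonal antiprism (V=10, E=20, F=12) along a 3-gon: merge 3 vertices and 3 edges, delete both glued faces → V=15, E=33, F=20.
Attach a regular icosahedron (V=12, E=30, F=20) along a 3-gon: merge 3 vertices and 3 edges, delete both glued faces → V=24, E=60, F=38.
Check: V − E + F = 24 − 60 + 38 = 2.

60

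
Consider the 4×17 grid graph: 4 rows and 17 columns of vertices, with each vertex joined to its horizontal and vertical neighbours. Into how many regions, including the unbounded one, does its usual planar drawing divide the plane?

The grid has V = 4·17 = 68 vertices and E = 4·16 + 17·3 = 115 edges.
F = 2 − V + E = 2 − 68 + 115 = 49.

49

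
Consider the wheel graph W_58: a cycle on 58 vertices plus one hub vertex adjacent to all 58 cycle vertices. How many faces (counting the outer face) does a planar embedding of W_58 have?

W_58 has V = 58 + 1 = 59 vertices and E = 2·58 = 116 edges.
By Euler's formula F = 2 − V + E = 2 − 59 + 116 = 59.

59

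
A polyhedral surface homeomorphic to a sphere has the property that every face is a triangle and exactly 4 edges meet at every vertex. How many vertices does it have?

Each face has 3 edges and each edge borders two faces, so 2E = 3F.
Each vertex has degree 4, so 4V = 2E and hence V = 3F/4.
Euler: V − E + F = 2 ⇒ (3F/4) − (3F/2) + F = 2.
Multiply by 8: (6 − 12 + 8)F = 16, i.e. 2F = 16.
So F = 8, E = 3·8/2 = 12, V = 3·8/4 = 6.

6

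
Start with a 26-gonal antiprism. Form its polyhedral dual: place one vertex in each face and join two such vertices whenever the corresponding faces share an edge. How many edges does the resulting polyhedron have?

104

The base solid has V = 52, E = 104, F = 54.
The dual swaps V and F and preserves E: V′ = F = 54, E′ = E = 104, F′ = V = 52.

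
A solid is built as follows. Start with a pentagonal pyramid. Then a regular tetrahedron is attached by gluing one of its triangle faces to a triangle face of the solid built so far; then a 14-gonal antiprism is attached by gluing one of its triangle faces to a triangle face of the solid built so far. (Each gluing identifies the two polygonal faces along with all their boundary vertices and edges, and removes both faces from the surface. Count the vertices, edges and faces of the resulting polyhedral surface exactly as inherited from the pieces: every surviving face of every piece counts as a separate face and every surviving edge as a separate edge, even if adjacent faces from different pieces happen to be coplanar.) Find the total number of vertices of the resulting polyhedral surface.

A pentagonal pyramid: V=6, E=10, F=6.
Attach a regular tetrahedron (V=4, E=6, F=4) along a 3-gon: merge 3 vertices and 3 edges, delete both glued faces → V=7, E=13, F=8.
Attach a 14-gonal antiprism (V=28, E=56, F=30) along a 3-gon: merge 3 vertices and 3 edges, delete both glued faces → V=32, E=66, F=36.
Check: V − E + F = 32 − 66 + 36 = 2.

32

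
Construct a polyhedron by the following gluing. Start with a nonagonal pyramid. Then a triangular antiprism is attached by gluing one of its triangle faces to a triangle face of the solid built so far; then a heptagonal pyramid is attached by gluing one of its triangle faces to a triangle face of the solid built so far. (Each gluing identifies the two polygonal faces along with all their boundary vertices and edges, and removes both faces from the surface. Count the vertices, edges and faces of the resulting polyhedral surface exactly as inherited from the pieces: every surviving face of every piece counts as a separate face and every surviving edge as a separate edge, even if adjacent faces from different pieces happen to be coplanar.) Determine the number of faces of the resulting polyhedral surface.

22

A nonagonal pyramid: V=10, E=18, F=10.
Attach a triangular antiprism (V=6, E=12, F=8) along a 3-gon: merge 3 vertices and 3 edges, delete both glued faces → V=13, E=27, F=16.
Attach a heptagonal pyramid (V=8, E=14, F=8) along a 3-gon: merge 3 vertices and 3 edges, delete both glued faces → V=18, E=38, F=22.
Check: V − E + F = 18 − 38 + 22 = 2.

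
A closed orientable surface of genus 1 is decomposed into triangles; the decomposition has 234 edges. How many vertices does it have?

78

χ = 2 − 2·1 = 0, and every face is a triangle so 3F = 2E.
F = 2E/3 = 156. Then V = 0 + E − F = 0 + 234 − 156 = 78.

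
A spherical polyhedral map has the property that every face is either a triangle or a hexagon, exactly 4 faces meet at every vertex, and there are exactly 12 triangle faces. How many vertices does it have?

Let x be the number of hexagons; then F = 12 + x.
Edge–face incidences: 2E = 3·12 + 6·x = 36 + 6x.
Every vertex has degree 4, so 4V = 2E.
Euler: V − E + F = 2 ⇒ (2E)/4 − E + (12 + x) = 2.
Multiply by 8: 2·(2E) − 4·(2E) + 8·(12 + x) = 16, i.e. 96 + 8x − 2·(36 + 6x) = 16.
Collecting terms: −4x + 24 = 16, so −4x = −8, so x = 2.
Then 2E = 36 + 6·2 = 48, so E = 24, V = 2E/4 = 12, F = 12 + 2 = 14.

12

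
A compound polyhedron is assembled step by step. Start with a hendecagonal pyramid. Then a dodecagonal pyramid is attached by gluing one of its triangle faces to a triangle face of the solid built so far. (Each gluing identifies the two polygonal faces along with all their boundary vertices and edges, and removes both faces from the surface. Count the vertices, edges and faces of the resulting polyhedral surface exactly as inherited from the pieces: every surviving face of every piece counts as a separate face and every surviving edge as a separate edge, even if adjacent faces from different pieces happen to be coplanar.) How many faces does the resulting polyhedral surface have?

A hendecagonal pyramid: V=12, E=22, F=12.
Attach a dodecagonal pyramid (V=13, E=24, F=13) along a 3-gon: merge 3 vertices and 3 edges, delete both glued faces → V=22, E=43, F=23.
Check: V − E + F = 22 − 43 + 23 = 2.

23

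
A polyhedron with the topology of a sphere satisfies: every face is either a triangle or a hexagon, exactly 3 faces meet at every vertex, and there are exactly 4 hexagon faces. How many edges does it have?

Let x be the number of triangles; then F = 4 + x.
Edge–face incidences: 2E = 6·4 + 3·x = 24 + 3x.
Every vertex has degree 3, so 3V = 2E.
Euler: V − E + F = 2 ⇒ (2E)/3 − E + (4 + x) = 2.
Multiply by 6: 2·(2E) − 3·(2E) + 6·(4 + x) = 12, i.e. 24 + 6x − (24 + 3x) = 12.
Collecting terms: 3x = 12, so x = 4.
Then 2E = 24 + 3·4 = 36, so E = 18, V = 2E/3 = 12, F = 4 + 4 = 8.

18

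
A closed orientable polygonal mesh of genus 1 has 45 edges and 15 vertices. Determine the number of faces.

For a closed orientable surface of genus 1, χ = 2 − 2·1 = 0.
F = 0 − V + E = 0 − 15 + 45 = 30.

30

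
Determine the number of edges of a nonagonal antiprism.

36

An antiprism on an n-gon has two n-gon caps and 2n triangles: V = 2·9 = 18, E = 4·9 = 36, F = 2·9 + 2 = 20.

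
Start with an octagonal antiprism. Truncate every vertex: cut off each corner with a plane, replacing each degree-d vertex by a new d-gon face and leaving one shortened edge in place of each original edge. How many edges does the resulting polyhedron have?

96

The base solid has V = 16, E = 32, F = 18.
Truncation replaces each original edge-end by a new vertex, so V′ = 2E = 64.
Each original edge survives, and each old vertex of degree d contributes d new edges; summing degrees gives Σd = 2E, so E′ = E + 2E = 3E = 96.
Each original face survives and each original vertex becomes one new face: F′ = F + V = 34.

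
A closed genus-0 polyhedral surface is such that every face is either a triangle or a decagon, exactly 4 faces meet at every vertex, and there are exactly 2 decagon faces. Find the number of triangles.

Let x be the number of triangles; then F = 2 + x.
Edge–face incidences: 2E = 10·2 + 3·x = 20 + 3x.
Every vertex has degree 4, so 4V = 2E.
Euler: V − E + F = 2 ⇒ (2E)/4 − E + (2 + x) = 2.
Multiply by 8: 2·(2E) − 4·(2E) + 8·(2 + x) = 16, i.e. 16 + 8x − 2·(20 + 3x) = 16.
Collecting terms: 2x − 24 = 16, so 2x = 40, so x = 20.
Then 2E = 20 + 3·20 = 80, so E = 40, V = 2E/4 = 20, F = 2 + 20 = 22.

20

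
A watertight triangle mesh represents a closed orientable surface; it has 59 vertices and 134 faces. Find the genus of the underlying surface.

Every face is a triangle, so 2E = 3·134 = 402, giving E = 201.
χ = V − E + F = 59 − 201 + 134 = -8.
For a closed orientable surface χ = 2 − 2g, so g = (2 − (-8))/2 = 5.

5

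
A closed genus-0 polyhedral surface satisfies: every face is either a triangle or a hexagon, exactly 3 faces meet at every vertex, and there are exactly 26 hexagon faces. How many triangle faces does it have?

Let x be the number of triangles; then F = 26 + x.
Edge–face incidences: 2E = 6·26 + 3·x = 156 + 3x.
Every vertex has degree 3, so 3V = 2E.
Euler: V − E + F = 2 ⇒ (2E)/3 − E + (26 + x) = 2.
Multiply by 6: 2·(2E) − 3·(2E) + 6·(26 + x) = 12, i.e. 156 + 6x − (156 + 3x) = 12.
Collecting terms: 3x = 12, so x = 4.
Then 2E = 156 + 3·4 = 168, so E = 84, V = 2E/3 = 56, F = 26 + 4 = 30.

4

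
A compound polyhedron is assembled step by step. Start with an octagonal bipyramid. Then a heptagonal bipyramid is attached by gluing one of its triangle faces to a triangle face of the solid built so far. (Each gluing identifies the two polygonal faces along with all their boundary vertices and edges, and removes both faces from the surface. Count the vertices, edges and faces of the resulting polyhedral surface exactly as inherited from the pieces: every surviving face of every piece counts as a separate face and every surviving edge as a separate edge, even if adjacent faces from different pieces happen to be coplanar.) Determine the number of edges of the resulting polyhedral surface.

42

An octagonal bipyramid: V=10, E=24, F=16.
Attach a heptagonal bipyramid (V=9, E=21, F=14) along a 3-gon: merge 3 vertices and 3 edges, delete both glued faces → V=16, E=42, F=28.
Check: V − E + F = 16 − 42 + 28 = 2.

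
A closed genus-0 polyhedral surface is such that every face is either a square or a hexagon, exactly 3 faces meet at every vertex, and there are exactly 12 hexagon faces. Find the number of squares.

Let x be the number of squares; then F = 12 + x.
Edge–face incidences: 2E = 6·12 + 4·x = 72 + 4x.
Every vertex has degree 3, so 3V = 2E.
Euler: V − E + F = 2 ⇒ (2E)/3 − E + (12 + x) = 2.
Multiply by 6: 2·(2E) − 3·(2E) + 6·(12 + x) = 12, i.e. 72 + 6x − (72 + 4x) = 12.
Collecting terms: 2x = 12, so x = 6.
Then 2E = 72 + 4·6 = 96, so E = 48, V = 2E/3 = 32, F = 12 + 6 = 18.

6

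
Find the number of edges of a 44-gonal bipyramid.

132

A bipyramid over an n-gon has 2n triangular faces and n + 2 vertices: V = 44 + 2 = 46, E = 3·44 = 132, F = 2·44 = 88.
Check: V − E + F = 46 − 132 + 88 = 2.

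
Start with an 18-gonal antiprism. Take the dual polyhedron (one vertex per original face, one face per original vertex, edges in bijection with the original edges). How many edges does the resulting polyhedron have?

72

The base solid has V = 36, E = 72, F = 38.
The dual swaps V and F and preserves E: V′ = F = 38, E′ = E = 72, F′ = V = 36.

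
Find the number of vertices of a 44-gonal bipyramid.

A bipyramid over an n-gon has 2n triangular faces and n + 2 vertices: V = 44 + 2 = 46, E = 3·44 = 132, F = 2·44 = 88.
Check: V − E + F = 46 − 132 + 88 = 2.

46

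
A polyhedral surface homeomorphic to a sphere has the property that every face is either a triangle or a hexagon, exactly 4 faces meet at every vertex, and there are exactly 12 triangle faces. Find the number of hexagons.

2

Let x be the number of hexagons; then F = 12 + x.
Edge–face incidences: 2E = 3·12 + 6·x = 36 + 6x.
Every vertex has degree 4, so 4V = 2E.
Euler: V − E + F = 2 ⇒ (2E)/4 − E + (12 + x) = 2.
Multiply by 8: 2·(2E) − 4·(2E) + 8·(12 + x) = 16, i.e. 96 + 8x − 2·(36 + 6x) = 16.
Collecting terms: −4x + 24 = 16, so −4x = −8, so x = 2.
Then 2E = 36 + 6·2 = 48, so E = 24, V = 2E/4 = 12, F = 12 + 2 = 14.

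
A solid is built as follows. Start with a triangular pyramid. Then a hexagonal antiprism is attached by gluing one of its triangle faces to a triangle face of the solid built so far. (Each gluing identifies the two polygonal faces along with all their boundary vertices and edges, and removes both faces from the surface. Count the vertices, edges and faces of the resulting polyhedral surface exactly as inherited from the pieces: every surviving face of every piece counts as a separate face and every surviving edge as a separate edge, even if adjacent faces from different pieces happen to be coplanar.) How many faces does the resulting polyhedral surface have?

16

A triangular pyramid: V=4, E=6, F=4.
Attach a hexagonal antiprism (V=12, E=24, F=14) along a 3-gon: merge 3 vertices and 3 edges, delete both glued faces → V=13, E=27, F=16.
Check: V − E + F = 13 − 27 + 16 = 2.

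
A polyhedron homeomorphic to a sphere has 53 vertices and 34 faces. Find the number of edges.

85

Here V − E + F = 2.
E = V + F − (2) = 53 + 34 − (2) = 85.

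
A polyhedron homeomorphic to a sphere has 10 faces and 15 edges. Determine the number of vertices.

7

Here V − E + F = 2.
V = 2 + E − F = 2 + 15 − 10 = 7.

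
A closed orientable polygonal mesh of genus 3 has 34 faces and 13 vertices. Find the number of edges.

For a closed orientable surface of genus 3, χ = 2 − 2·3 = -4.
E = V + F − (-4) = 13 + 34 − (-4) = 51.

51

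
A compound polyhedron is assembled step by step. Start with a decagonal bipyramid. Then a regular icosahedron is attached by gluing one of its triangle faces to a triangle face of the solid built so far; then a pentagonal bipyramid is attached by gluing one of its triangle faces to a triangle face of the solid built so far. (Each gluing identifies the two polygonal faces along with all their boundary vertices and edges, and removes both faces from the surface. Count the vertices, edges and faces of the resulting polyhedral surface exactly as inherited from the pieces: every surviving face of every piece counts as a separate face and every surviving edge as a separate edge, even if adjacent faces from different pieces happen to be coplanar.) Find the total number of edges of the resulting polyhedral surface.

69

A decagonal bipyramid: V=12, E=30, F=20.
Attach a regular icosahedron (V=12, E=30, F=20) along a 3-gon: merge 3 vertices and 3 edges, delete both glued faces → V=21, E=57, F=38.
Attach a pentagonal bipyramid (V=7, E=15, F=10) along a 3-gon: merge 3 vertices and 3 edges, delete both glued faces → V=25, E=69, F=46.
Check: V − E + F = 25 − 69 + 46 = 2.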